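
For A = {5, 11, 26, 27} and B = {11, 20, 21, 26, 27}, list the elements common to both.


A ∩ B = elements in both A and B
A = {5, 11, 26, 27}
B = {11, 20, 21, 26, 27}
A ∩ B = {11, 26, 27}

A ∩ B = {11, 26, 27}


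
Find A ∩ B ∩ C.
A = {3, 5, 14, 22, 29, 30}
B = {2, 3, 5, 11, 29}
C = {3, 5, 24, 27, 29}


A ∩ B = {3, 5, 29}
(A ∩ B) ∩ C = {3, 5, 29}

A ∩ B ∩ C = {3, 5, 29}


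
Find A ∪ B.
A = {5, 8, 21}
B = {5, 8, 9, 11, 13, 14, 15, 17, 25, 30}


A ∪ B = all elements in A or B (or both)
A = {5, 8, 21}
B = {5, 8, 9, 11, 13, 14, 15, 17, 25, 30}
A ∪ B = {5, 8, 9, 11, 13, 14, 15, 17, 21, 25, 30}

A ∪ B = {5, 8, 9, 11, 13, 14, 15, 17, 21, 25, 30}


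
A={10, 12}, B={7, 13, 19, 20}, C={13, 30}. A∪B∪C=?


A ∪ B = {7, 10, 12, 13, 19, 20}
(A ∪ B) ∪ C = {7, 10, 12, 13, 19, 20, 30}

A ∪ B ∪ C = {7, 10, 12, 13, 19, 20, 30}


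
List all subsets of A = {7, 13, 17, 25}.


|A| = 4, so |P(A)| = 2^4 = 16
Enumerate subsets by cardinality (0 to 4):
∅, {7}, {13}, {17}, {25}, {7, 13}, {7, 17}, {7, 25}, {13, 17}, {13, 25}, {17, 25}, {7, 13, 17}, {7, 13, 25}, {7, 17, 25}, {13, 17, 25}, {7, 13, 17, 25}

P(A) has 16 subsets: ∅, {7}, {13}, {17}, {25}, {7, 13}, {7, 17}, {7, 25}, {13, 17}, {13, 25}, {17, 25}, {7, 13, 17}, {7, 13, 25}, {7, 17, 25}, {13, 17, 25}, {7, 13, 17, 25}


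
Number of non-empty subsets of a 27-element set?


Total subsets = 2^n = 2^27 = 134217728
Non-empty subsets exclude the empty set: 2^n - 1
= 134217728 - 1
= 134217727

Number of non-empty subsets = 134217727


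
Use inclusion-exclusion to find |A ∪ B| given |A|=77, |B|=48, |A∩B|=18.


|A ∪ B| = |A| + |B| - |A ∩ B|
= 77 + 48 - 18
= 107

|A ∪ B| = 107


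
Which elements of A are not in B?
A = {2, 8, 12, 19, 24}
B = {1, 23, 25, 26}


A \ B = elements in A but not in B
A = {2, 8, 12, 19, 24}
B = {1, 23, 25, 26}
Remove from A any elements in B
A \ B = {2, 8, 12, 19, 24}

A \ B = {2, 8, 12, 19, 24}


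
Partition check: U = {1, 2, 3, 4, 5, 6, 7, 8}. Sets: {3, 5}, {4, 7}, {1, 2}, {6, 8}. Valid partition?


A partition requires: (1) non-empty parts, (2) pairwise disjoint, (3) union = U
Parts: {3, 5}, {4, 7}, {1, 2}, {6, 8}
Union of parts: {1, 2, 3, 4, 5, 6, 7, 8}
U = {1, 2, 3, 4, 5, 6, 7, 8}
All non-empty? True
Pairwise disjoint? True
Covers U? True

Yes, valid partition


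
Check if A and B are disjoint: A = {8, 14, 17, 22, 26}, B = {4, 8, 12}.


Disjoint means A ∩ B = ∅.
A ∩ B = {8}
A ∩ B ≠ ∅, so A and B are NOT disjoint.

No, A and B are not disjoint (A ∩ B = {8})


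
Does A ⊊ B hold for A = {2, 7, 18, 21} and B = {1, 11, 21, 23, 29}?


A ⊂ B requires: A ⊆ B AND A ≠ B.
A ⊆ B? No
A ⊄ B, so A is not a proper subset.

No, A is not a proper subset of B


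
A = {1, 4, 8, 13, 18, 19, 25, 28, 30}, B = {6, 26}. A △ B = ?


A △ B = (A \ B) ∪ (B \ A) = elements in exactly one of A or B
A \ B = {1, 4, 8, 13, 18, 19, 25, 28, 30}
B \ A = {6, 26}
A △ B = {1, 4, 6, 8, 13, 18, 19, 25, 26, 28, 30}

A △ B = {1, 4, 6, 8, 13, 18, 19, 25, 26, 28, 30}


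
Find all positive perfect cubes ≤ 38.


Checking each candidate:
Condition: positive perfect cubes ≤ 38
Result = {1, 8, 27}

{1, 8, 27}


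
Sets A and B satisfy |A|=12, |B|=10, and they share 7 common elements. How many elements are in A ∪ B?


|A ∪ B| = |A| + |B| - |A ∩ B|
= 12 + 10 - 7
= 15

|A ∪ B| = 15


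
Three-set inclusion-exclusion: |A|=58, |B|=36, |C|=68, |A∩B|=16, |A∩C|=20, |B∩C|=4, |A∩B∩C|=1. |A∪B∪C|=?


|A∪B∪C| = |A|+|B|+|C| - |A∩B|-|A∩C|-|B∩C| + |A∩B∩C|
= 58+36+68 - 16-20-4 + 1
= 162 - 40 + 1
= 123

|A ∪ B ∪ C| = 123


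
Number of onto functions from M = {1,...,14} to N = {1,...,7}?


n = |M| = 14, k = |N| = 7. Surjections via inclusion-exclusion:
S(n,k) = Σ(-1)^i × C(k,i) × (k-i)^n, i=0 to k
i=0: (-1)^0×C(7,0)×7^14 = 678223072849
i=1: (-1)^1×C(7,1)×6^14 = -548549148672
i=2: (-1)^2×C(7,2)×5^14 = 128173828125
i=3: (-1)^3×C(7,3)×4^14 = -9395240960
i=4: (-1)^4×C(7,4)×3^14 = 167403915
i=5: (-1)^5×C(7,5)×2^14 = -344064
i=6: (-1)^6×C(7,6)×1^14 = 7
i=7: (-1)^7×C(7,7)×0^14 = 0
Total = 248619571200

Number of surjections = 248619571200


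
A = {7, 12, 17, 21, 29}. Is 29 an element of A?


A = {7, 12, 17, 21, 29}
Checking if 29 is in A
29 is in A → True

29 ∈ A


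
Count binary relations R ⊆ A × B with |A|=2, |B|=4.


A relation from A to B is any subset of A × B.
|A × B| = 2 × 4 = 8
# relations = 2^|A × B| = 2^8 = 256

Number of relations = 256


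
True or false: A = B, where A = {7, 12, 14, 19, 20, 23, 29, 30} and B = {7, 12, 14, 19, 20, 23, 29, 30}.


Two sets are equal iff they have exactly the same elements.
A = {7, 12, 14, 19, 20, 23, 29, 30}
B = {7, 12, 14, 19, 20, 23, 29, 30}
Same elements → A = B

Yes, A = B


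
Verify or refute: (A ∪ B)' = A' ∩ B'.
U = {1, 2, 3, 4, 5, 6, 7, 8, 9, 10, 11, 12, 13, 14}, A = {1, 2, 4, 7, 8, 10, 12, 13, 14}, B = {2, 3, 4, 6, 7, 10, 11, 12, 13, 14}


LHS: A ∪ B = {1, 2, 3, 4, 6, 7, 8, 10, 11, 12, 13, 14}
(A ∪ B)' = U \ (A ∪ B) = {5, 9}
A' = {3, 5, 6, 9, 11}, B' = {1, 5, 8, 9}
Claimed RHS: A' ∩ B' = {5, 9}
Identity is VALID: LHS = RHS = {5, 9} ✓

Identity is valid. (A ∪ B)' = A' ∩ B' = {5, 9}


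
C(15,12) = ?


C(n,k) = n! / (k!(n-k)!)
C(15,12) = 15! / (12!3!)
= 455

C(15,12) = 455


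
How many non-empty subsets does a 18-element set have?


Total subsets = 2^n = 2^18 = 262144
Non-empty subsets exclude the empty set: 2^n - 1
= 262144 - 1
= 262143

Number of non-empty subsets = 262143


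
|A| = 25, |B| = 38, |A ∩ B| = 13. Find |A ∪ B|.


|A ∪ B| = |A| + |B| - |A ∩ B|
= 25 + 38 - 13
= 50

|A ∪ B| = 50


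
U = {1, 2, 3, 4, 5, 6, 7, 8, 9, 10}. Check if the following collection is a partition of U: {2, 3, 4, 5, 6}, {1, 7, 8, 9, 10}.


A partition requires: (1) non-empty parts, (2) pairwise disjoint, (3) union = U
Parts: {2, 3, 4, 5, 6}, {1, 7, 8, 9, 10}
Union of parts: {1, 2, 3, 4, 5, 6, 7, 8, 9, 10}
U = {1, 2, 3, 4, 5, 6, 7, 8, 9, 10}
All non-empty? True
Pairwise disjoint? True
Covers U? True

Yes, valid partition


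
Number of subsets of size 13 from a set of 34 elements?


C(n,k) = n! / (k!(n-k)!)
C(34,13) = 34! / (13!21!)
= 927983760

C(34,13) = 927983760


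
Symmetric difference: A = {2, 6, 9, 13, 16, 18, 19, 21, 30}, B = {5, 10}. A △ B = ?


A △ B = (A \ B) ∪ (B \ A) = elements in exactly one of A or B
A \ B = {2, 6, 9, 13, 16, 18, 19, 21, 30}
B \ A = {5, 10}
A △ B = {2, 5, 6, 9, 10, 13, 16, 18, 19, 21, 30}

A △ B = {2, 5, 6, 9, 10, 13, 16, 18, 19, 21, 30}


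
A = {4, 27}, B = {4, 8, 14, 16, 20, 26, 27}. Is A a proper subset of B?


A ⊂ B requires: A ⊆ B AND A ≠ B.
A ⊆ B? Yes
A = B? No
A ⊂ B: Yes (A is a proper subset of B)

Yes, A ⊂ B


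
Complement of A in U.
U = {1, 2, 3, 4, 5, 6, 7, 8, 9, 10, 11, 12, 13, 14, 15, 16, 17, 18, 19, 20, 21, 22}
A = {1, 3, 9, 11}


Aᶜ = U \ A = elements in U but not in A
U = {1, 2, 3, 4, 5, 6, 7, 8, 9, 10, 11, 12, 13, 14, 15, 16, 17, 18, 19, 20, 21, 22}
A = {1, 3, 9, 11}
Aᶜ = {2, 4, 5, 6, 7, 8, 10, 12, 13, 14, 15, 16, 17, 18, 19, 20, 21, 22}

Aᶜ = {2, 4, 5, 6, 7, 8, 10, 12, 13, 14, 15, 16, 17, 18, 19, 20, 21, 22}


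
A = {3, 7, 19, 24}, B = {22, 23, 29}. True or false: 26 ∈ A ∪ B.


A = {3, 7, 19, 24}, B = {22, 23, 29}
A ∪ B = all elements in A or B
A ∪ B = {3, 7, 19, 22, 23, 24, 29}
Checking if 26 ∈ A ∪ B
26 is not in A ∪ B → False

26 ∉ A ∪ B


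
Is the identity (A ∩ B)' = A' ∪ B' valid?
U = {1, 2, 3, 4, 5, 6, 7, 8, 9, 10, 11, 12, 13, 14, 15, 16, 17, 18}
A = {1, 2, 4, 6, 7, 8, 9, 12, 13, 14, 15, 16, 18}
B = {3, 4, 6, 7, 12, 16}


LHS: A ∩ B = {4, 6, 7, 12, 16}
(A ∩ B)' = U \ (A ∩ B) = {1, 2, 3, 5, 8, 9, 10, 11, 13, 14, 15, 17, 18}
A' = {3, 5, 10, 11, 17}, B' = {1, 2, 5, 8, 9, 10, 11, 13, 14, 15, 17, 18}
Claimed RHS: A' ∪ B' = {1, 2, 3, 5, 8, 9, 10, 11, 13, 14, 15, 17, 18}
Identity is VALID: LHS = RHS = {1, 2, 3, 5, 8, 9, 10, 11, 13, 14, 15, 17, 18} ✓

Identity is valid. (A ∩ B)' = A' ∪ B' = {1, 2, 3, 5, 8, 9, 10, 11, 13, 14, 15, 17, 18}


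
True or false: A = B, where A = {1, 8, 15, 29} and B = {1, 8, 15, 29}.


Two sets are equal iff they have exactly the same elements.
A = {1, 8, 15, 29}
B = {1, 8, 15, 29}
Same elements → A = B

Yes, A = B


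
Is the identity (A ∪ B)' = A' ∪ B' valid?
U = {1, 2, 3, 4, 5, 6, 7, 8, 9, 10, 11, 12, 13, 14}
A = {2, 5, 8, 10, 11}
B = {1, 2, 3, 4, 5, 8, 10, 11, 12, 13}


LHS: A ∪ B = {1, 2, 3, 4, 5, 8, 10, 11, 12, 13}
(A ∪ B)' = U \ (A ∪ B) = {6, 7, 9, 14}
A' = {1, 3, 4, 6, 7, 9, 12, 13, 14}, B' = {6, 7, 9, 14}
Claimed RHS: A' ∪ B' = {1, 3, 4, 6, 7, 9, 12, 13, 14}
Identity is INVALID: LHS = {6, 7, 9, 14} but the RHS claimed here equals {1, 3, 4, 6, 7, 9, 12, 13, 14}. The correct form is (A ∪ B)' = A' ∩ B'.

Identity is invalid: (A ∪ B)' = {6, 7, 9, 14} but A' ∪ B' = {1, 3, 4, 6, 7, 9, 12, 13, 14}. The correct De Morgan law is (A ∪ B)' = A' ∩ B'.


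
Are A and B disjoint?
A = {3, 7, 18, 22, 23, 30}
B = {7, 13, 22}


Disjoint means A ∩ B = ∅.
A ∩ B = {7, 22}
A ∩ B ≠ ∅, so A and B are NOT disjoint.

No, A and B are not disjoint (A ∩ B = {7, 22})


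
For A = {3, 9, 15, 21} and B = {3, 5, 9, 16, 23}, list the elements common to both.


A ∩ B = elements in both A and B
A = {3, 9, 15, 21}
B = {3, 5, 9, 16, 23}
A ∩ B = {3, 9}

A ∩ B = {3, 9}


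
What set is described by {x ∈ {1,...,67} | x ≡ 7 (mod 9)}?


Checking each candidate:
Condition: x in {1,...,67} with x ≡ 7 (mod 9)
Result = {7, 16, 25, 34, 43, 52, 61}

{7, 16, 25, 34, 43, 52, 61}


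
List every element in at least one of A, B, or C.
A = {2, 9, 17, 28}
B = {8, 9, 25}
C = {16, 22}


A ∪ B = {2, 8, 9, 17, 25, 28}
(A ∪ B) ∪ C = {2, 8, 9, 16, 17, 22, 25, 28}

A ∪ B ∪ C = {2, 8, 9, 16, 17, 22, 25, 28}


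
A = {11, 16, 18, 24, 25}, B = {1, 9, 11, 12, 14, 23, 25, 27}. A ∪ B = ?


A ∪ B = all elements in A or B (or both)
A = {11, 16, 18, 24, 25}
B = {1, 9, 11, 12, 14, 23, 25, 27}
A ∪ B = {1, 9, 11, 12, 14, 16, 18, 23, 24, 25, 27}

A ∪ B = {1, 9, 11, 12, 14, 16, 18, 23, 24, 25, 27}


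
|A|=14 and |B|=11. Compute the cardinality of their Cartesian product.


|A × B| = |A| × |B|
= 14 × 11
= 154

|A × B| = 154


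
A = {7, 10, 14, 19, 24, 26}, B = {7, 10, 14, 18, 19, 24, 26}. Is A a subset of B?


A ⊆ B means every element of A is in B.
All elements of A are in B.
So A ⊆ B.

Yes, A ⊆ B


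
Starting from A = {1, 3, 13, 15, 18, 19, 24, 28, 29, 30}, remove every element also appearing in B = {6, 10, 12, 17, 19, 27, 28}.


A \ B = elements in A but not in B
A = {1, 3, 13, 15, 18, 19, 24, 28, 29, 30}
B = {6, 10, 12, 17, 19, 27, 28}
Remove from A any elements in B
A \ B = {1, 3, 13, 15, 18, 24, 29, 30}

A \ B = {1, 3, 13, 15, 18, 24, 29, 30}


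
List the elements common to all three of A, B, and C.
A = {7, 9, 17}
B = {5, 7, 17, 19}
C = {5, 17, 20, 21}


A ∩ B = {7, 17}
(A ∩ B) ∩ C = {17}

A ∩ B ∩ C = {17}


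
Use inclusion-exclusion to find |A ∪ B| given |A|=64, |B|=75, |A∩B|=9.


|A ∪ B| = |A| + |B| - |A ∩ B|
= 64 + 75 - 9
= 130

|A ∪ B| = 130


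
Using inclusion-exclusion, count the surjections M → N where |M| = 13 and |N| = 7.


n = |M| = 13, k = |N| = 7. Surjections via inclusion-exclusion:
S(n,k) = Σ(-1)^i × C(k,i) × (k-i)^n, i=0 to k
i=0: (-1)^0×C(7,0)×7^13 = 96889010407
i=1: (-1)^1×C(7,1)×6^13 = -91424858112
i=2: (-1)^2×C(7,2)×5^13 = 25634765625
i=3: (-1)^3×C(7,3)×4^13 = -2348810240
i=4: (-1)^4×C(7,4)×3^13 = 55801305
i=5: (-1)^5×C(7,5)×2^13 = -172032
i=6: (-1)^6×C(7,6)×1^13 = 7
i=7: (-1)^7×C(7,7)×0^13 = 0
Total = 28805736960

Number of surjections = 28805736960


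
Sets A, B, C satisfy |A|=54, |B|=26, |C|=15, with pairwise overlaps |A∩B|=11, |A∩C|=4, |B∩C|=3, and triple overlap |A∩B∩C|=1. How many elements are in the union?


|A∪B∪C| = |A|+|B|+|C| - |A∩B|-|A∩C|-|B∩C| + |A∩B∩C|
= 54+26+15 - 11-4-3 + 1
= 95 - 18 + 1
= 78

|A ∪ B ∪ C| = 78


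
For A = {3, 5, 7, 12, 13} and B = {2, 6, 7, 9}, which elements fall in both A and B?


A = {3, 5, 7, 12, 13}
B = {2, 6, 7, 9}
Region: in both A and B
Elements: {7}

Elements in both A and B: {7}


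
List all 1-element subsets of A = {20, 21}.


|A| = 2, so A has C(2,1) = 2 subsets of size 1.
Enumerate by choosing 1 elements from A at a time:
{20}, {21}

1-element subsets (2 total): {20}, {21}


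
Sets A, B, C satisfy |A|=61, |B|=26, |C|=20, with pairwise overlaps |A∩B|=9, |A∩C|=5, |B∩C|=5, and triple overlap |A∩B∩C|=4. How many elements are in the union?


|A∪B∪C| = |A|+|B|+|C| - |A∩B|-|A∩C|-|B∩C| + |A∩B∩C|
= 61+26+20 - 9-5-5 + 4
= 107 - 19 + 4
= 92

|A ∪ B ∪ C| = 92


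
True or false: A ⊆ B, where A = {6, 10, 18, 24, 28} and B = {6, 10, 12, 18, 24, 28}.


A ⊆ B means every element of A is in B.
All elements of A are in B.
So A ⊆ B.

Yes, A ⊆ B


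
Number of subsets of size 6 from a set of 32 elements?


C(n,k) = n! / (k!(n-k)!)
C(32,6) = 32! / (6!26!)
= 906192

C(32,6) = 906192


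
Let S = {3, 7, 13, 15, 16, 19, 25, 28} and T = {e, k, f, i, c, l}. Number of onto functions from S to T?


n = |S| = 8, k = |T| = 6. Surjections via inclusion-exclusion:
S(n,k) = Σ(-1)^i × C(k,i) × (k-i)^n, i=0 to k
i=0: (-1)^0×C(6,0)×6^8 = 1679616
i=1: (-1)^1×C(6,1)×5^8 = -2343750
i=2: (-1)^2×C(6,2)×4^8 = 983040
i=3: (-1)^3×C(6,3)×3^8 = -131220
i=4: (-1)^4×C(6,4)×2^8 = 3840
i=5: (-1)^5×C(6,5)×1^8 = -6
i=6: (-1)^6×C(6,6)×0^8 = 0
Total = 191520

Number of surjections = 191520


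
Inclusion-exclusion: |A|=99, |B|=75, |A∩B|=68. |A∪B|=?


|A ∪ B| = |A| + |B| - |A ∩ B|
= 99 + 75 - 68
= 106

|A ∪ B| = 106


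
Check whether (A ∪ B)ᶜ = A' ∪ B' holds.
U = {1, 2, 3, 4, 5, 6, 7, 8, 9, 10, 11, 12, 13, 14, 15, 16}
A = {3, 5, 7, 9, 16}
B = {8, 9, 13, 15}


LHS: A ∪ B = {3, 5, 7, 8, 9, 13, 15, 16}
(A ∪ B)' = U \ (A ∪ B) = {1, 2, 4, 6, 10, 11, 12, 14}
A' = {1, 2, 4, 6, 8, 10, 11, 12, 13, 14, 15}, B' = {1, 2, 3, 4, 5, 6, 7, 10, 11, 12, 14, 16}
Claimed RHS: A' ∪ B' = {1, 2, 3, 4, 5, 6, 7, 8, 10, 11, 12, 13, 14, 15, 16}
Identity is INVALID: LHS = {1, 2, 4, 6, 10, 11, 12, 14} but the RHS claimed here equals {1, 2, 3, 4, 5, 6, 7, 8, 10, 11, 12, 13, 14, 15, 16}. The correct form is (A ∪ B)' = A' ∩ B'.

Identity is invalid: (A ∪ B)' = {1, 2, 4, 6, 10, 11, 12, 14} but A' ∪ B' = {1, 2, 3, 4, 5, 6, 7, 8, 10, 11, 12, 13, 14, 15, 16}. The correct De Morgan law is (A ∪ B)' = A' ∩ B'.


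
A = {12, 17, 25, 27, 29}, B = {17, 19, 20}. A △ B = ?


A △ B = (A \ B) ∪ (B \ A) = elements in exactly one of A or B
A \ B = {12, 25, 27, 29}
B \ A = {19, 20}
A △ B = {12, 19, 20, 25, 27, 29}

A △ B = {12, 19, 20, 25, 27, 29}


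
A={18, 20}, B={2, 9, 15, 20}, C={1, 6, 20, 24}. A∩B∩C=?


A ∩ B = {20}
(A ∩ B) ∩ C = {20}

A ∩ B ∩ C = {20}


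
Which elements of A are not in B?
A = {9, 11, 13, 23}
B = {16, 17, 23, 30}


A \ B = elements in A but not in B
A = {9, 11, 13, 23}
B = {16, 17, 23, 30}
Remove from A any elements in B
A \ B = {9, 11, 13}

A \ B = {9, 11, 13}


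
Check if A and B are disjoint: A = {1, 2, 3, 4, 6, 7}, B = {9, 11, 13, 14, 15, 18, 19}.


Disjoint means A ∩ B = ∅.
A ∩ B = ∅
A ∩ B = ∅, so A and B are disjoint.

Yes, A and B are disjoint


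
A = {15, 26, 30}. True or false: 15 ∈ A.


A = {15, 26, 30}
Checking if 15 is in A
15 is in A → True

15 ∈ A


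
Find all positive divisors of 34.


Checking each candidate:
Condition: positive divisors of 34
Result = {1, 2, 17, 34}

{1, 2, 17, 34}


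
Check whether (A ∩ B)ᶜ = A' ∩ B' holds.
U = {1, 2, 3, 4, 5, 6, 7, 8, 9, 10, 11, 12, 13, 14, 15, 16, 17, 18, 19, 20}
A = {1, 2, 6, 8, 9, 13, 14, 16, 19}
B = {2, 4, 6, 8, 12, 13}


LHS: A ∩ B = {2, 6, 8, 13}
(A ∩ B)' = U \ (A ∩ B) = {1, 3, 4, 5, 7, 9, 10, 11, 12, 14, 15, 16, 17, 18, 19, 20}
A' = {3, 4, 5, 7, 10, 11, 12, 15, 17, 18, 20}, B' = {1, 3, 5, 7, 9, 10, 11, 14, 15, 16, 17, 18, 19, 20}
Claimed RHS: A' ∩ B' = {3, 5, 7, 10, 11, 15, 17, 18, 20}
Identity is INVALID: LHS = {1, 3, 4, 5, 7, 9, 10, 11, 12, 14, 15, 16, 17, 18, 19, 20} but the RHS claimed here equals {3, 5, 7, 10, 11, 15, 17, 18, 20}. The correct form is (A ∩ B)' = A' ∪ B'.

Identity is invalid: (A ∩ B)' = {1, 3, 4, 5, 7, 9, 10, 11, 12, 14, 15, 16, 17, 18, 19, 20} but A' ∩ B' = {3, 5, 7, 10, 11, 15, 17, 18, 20}. The correct De Morgan law is (A ∩ B)' = A' ∪ B'.


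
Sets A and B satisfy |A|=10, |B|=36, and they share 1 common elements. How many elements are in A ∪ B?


|A ∪ B| = |A| + |B| - |A ∩ B|
= 10 + 36 - 1
= 45

|A ∪ B| = 45


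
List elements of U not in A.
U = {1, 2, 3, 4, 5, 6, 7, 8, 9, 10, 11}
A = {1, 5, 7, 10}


Aᶜ = U \ A = elements in U but not in A
U = {1, 2, 3, 4, 5, 6, 7, 8, 9, 10, 11}
A = {1, 5, 7, 10}
Aᶜ = {2, 3, 4, 6, 8, 9, 11}

Aᶜ = {2, 3, 4, 6, 8, 9, 11}


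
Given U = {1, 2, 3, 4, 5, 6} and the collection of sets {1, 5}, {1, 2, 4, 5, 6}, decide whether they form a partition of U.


A partition requires: (1) non-empty parts, (2) pairwise disjoint, (3) union = U
Parts: {1, 5}, {1, 2, 4, 5, 6}
Union of parts: {1, 2, 4, 5, 6}
U = {1, 2, 3, 4, 5, 6}
All non-empty? True
Pairwise disjoint? False
Covers U? False

No, not a valid partition


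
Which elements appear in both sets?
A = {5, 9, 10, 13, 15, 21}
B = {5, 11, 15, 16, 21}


A ∩ B = elements in both A and B
A = {5, 9, 10, 13, 15, 21}
B = {5, 11, 15, 16, 21}
A ∩ B = {5, 15, 21}

A ∩ B = {5, 15, 21}


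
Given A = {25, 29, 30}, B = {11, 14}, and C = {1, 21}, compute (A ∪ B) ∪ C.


A ∪ B = {11, 14, 25, 29, 30}
(A ∪ B) ∪ C = {1, 11, 14, 21, 25, 29, 30}

A ∪ B ∪ C = {1, 11, 14, 21, 25, 29, 30}


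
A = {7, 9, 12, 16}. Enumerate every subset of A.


|A| = 4, so |P(A)| = 2^4 = 16
Enumerate subsets by cardinality (0 to 4):
∅, {7}, {9}, {12}, {16}, {7, 9}, {7, 12}, {7, 16}, {9, 12}, {9, 16}, {12, 16}, {7, 9, 12}, {7, 9, 16}, {7, 12, 16}, {9, 12, 16}, {7, 9, 12, 16}

P(A) has 16 subsets: ∅, {7}, {9}, {12}, {16}, {7, 9}, {7, 12}, {7, 16}, {9, 12}, {9, 16}, {12, 16}, {7, 9, 12}, {7, 9, 16}, {7, 12, 16}, {9, 12, 16}, {7, 9, 12, 16}


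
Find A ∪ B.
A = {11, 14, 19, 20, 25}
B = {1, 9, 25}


A ∪ B = all elements in A or B (or both)
A = {11, 14, 19, 20, 25}
B = {1, 9, 25}
A ∪ B = {1, 9, 11, 14, 19, 20, 25}

A ∪ B = {1, 9, 11, 14, 19, 20, 25}


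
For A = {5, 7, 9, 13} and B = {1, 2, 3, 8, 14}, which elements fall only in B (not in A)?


A = {5, 7, 9, 13}
B = {1, 2, 3, 8, 14}
Region: only in B (not in A)
Elements: {1, 2, 3, 8, 14}

Elements only in B (not in A): {1, 2, 3, 8, 14}


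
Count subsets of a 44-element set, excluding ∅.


Total subsets = 2^n = 2^44 = 17592186044416
Non-empty subsets exclude the empty set: 2^n - 1
= 17592186044416 - 1
= 17592186044415

Number of non-empty subsets = 17592186044415


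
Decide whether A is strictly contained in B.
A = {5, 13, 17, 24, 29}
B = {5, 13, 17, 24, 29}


A ⊂ B requires: A ⊆ B AND A ≠ B.
A ⊆ B? Yes
A = B? Yes
A = B, so A is not a PROPER subset.

No, A is not a proper subset of B


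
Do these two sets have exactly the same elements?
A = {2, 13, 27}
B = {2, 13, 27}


Two sets are equal iff they have exactly the same elements.
A = {2, 13, 27}
B = {2, 13, 27}
Same elements → A = B

Yes, A = B


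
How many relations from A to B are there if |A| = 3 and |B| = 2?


A relation from A to B is any subset of A × B.
|A × B| = 3 × 2 = 6
# relations = 2^|A × B| = 2^6 = 64

Number of relations = 64


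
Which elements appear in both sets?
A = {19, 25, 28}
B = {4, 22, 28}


A ∩ B = elements in both A and B
A = {19, 25, 28}
B = {4, 22, 28}
A ∩ B = {28}

A ∩ B = {28}


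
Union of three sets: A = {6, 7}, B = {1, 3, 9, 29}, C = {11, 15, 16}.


A ∪ B = {1, 3, 6, 7, 9, 29}
(A ∪ B) ∪ C = {1, 3, 6, 7, 9, 11, 15, 16, 29}

A ∪ B ∪ C = {1, 3, 6, 7, 9, 11, 15, 16, 29}


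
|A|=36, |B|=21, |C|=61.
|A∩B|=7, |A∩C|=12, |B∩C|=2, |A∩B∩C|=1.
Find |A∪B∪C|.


|A∪B∪C| = |A|+|B|+|C| - |A∩B|-|A∩C|-|B∩C| + |A∩B∩C|
= 36+21+61 - 7-12-2 + 1
= 118 - 21 + 1
= 98

|A ∪ B ∪ C| = 98


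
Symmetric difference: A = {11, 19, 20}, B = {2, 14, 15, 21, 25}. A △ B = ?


A △ B = (A \ B) ∪ (B \ A) = elements in exactly one of A or B
A \ B = {11, 19, 20}
B \ A = {2, 14, 15, 21, 25}
A △ B = {2, 11, 14, 15, 19, 20, 21, 25}

A △ B = {2, 11, 14, 15, 19, 20, 21, 25}


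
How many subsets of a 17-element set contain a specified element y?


Subsets of A containing y correspond to subsets of A \ {y}, which has 16 elements.
Count = 2^(n-1) = 2^16
= 65536

Number of subsets containing y = 65536


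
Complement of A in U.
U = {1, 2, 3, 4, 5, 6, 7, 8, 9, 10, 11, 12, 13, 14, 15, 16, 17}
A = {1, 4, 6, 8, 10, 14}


Aᶜ = U \ A = elements in U but not in A
U = {1, 2, 3, 4, 5, 6, 7, 8, 9, 10, 11, 12, 13, 14, 15, 16, 17}
A = {1, 4, 6, 8, 10, 14}
Aᶜ = {2, 3, 5, 7, 9, 11, 12, 13, 15, 16, 17}

Aᶜ = {2, 3, 5, 7, 9, 11, 12, 13, 15, 16, 17}


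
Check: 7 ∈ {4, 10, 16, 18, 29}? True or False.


A = {4, 10, 16, 18, 29}
Checking if 7 is in A
7 is not in A → False

7 ∉ A


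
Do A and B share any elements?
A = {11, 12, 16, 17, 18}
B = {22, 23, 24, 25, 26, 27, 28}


Disjoint means A ∩ B = ∅.
A ∩ B = ∅
A ∩ B = ∅, so A and B are disjoint.

No — A and B share no elements (A ∩ B = ∅), so they are disjoint


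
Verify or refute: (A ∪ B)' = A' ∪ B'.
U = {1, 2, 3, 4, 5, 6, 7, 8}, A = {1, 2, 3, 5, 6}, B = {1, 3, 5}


LHS: A ∪ B = {1, 2, 3, 5, 6}
(A ∪ B)' = U \ (A ∪ B) = {4, 7, 8}
A' = {4, 7, 8}, B' = {2, 4, 6, 7, 8}
Claimed RHS: A' ∪ B' = {2, 4, 6, 7, 8}
Identity is INVALID: LHS = {4, 7, 8} but the RHS claimed here equals {2, 4, 6, 7, 8}. The correct form is (A ∪ B)' = A' ∩ B'.

Identity is invalid: (A ∪ B)' = {4, 7, 8} but A' ∪ B' = {2, 4, 6, 7, 8}. The correct De Morgan law is (A ∪ B)' = A' ∩ B'.


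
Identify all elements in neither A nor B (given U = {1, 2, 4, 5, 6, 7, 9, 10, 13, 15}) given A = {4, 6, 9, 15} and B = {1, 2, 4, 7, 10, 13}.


A = {4, 6, 9, 15}
B = {1, 2, 4, 7, 10, 13}
Region: in neither A nor B (given U = {1, 2, 4, 5, 6, 7, 9, 10, 13, 15})
Elements: {5}

Elements in neither A nor B (given U = {1, 2, 4, 5, 6, 7, 9, 10, 13, 15}): {5}


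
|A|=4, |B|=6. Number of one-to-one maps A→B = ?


An injection sends each of |A| = 4 inputs to a distinct output in B.
# injections = |B|·(|B|-1)·…·(|B|-|A|+1) = 6! / (6 - 4)!
= 6 × 5 × 4 × 3
= 360

Number of injections = 360


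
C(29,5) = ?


C(n,k) = n! / (k!(n-k)!)
C(29,5) = 29! / (5!24!)
= 118755

C(29,5) = 118755


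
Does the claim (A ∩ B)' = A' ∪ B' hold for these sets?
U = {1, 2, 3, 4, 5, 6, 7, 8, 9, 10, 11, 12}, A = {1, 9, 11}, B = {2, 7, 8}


LHS: A ∩ B = ∅
(A ∩ B)' = U \ (A ∩ B) = {1, 2, 3, 4, 5, 6, 7, 8, 9, 10, 11, 12}
A' = {2, 3, 4, 5, 6, 7, 8, 10, 12}, B' = {1, 3, 4, 5, 6, 9, 10, 11, 12}
Claimed RHS: A' ∪ B' = {1, 2, 3, 4, 5, 6, 7, 8, 9, 10, 11, 12}
Identity is VALID: LHS = RHS = {1, 2, 3, 4, 5, 6, 7, 8, 9, 10, 11, 12} ✓

Identity is valid. (A ∩ B)' = A' ∪ B' = {1, 2, 3, 4, 5, 6, 7, 8, 9, 10, 11, 12}


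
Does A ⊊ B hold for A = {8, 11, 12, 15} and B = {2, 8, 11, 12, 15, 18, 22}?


A ⊂ B requires: A ⊆ B AND A ≠ B.
A ⊆ B? Yes
A = B? No
A ⊂ B: Yes (A is a proper subset of B)

Yes, A ⊂ B


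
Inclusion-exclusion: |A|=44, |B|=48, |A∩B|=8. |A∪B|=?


|A ∪ B| = |A| + |B| - |A ∩ B|
= 44 + 48 - 8
= 84

|A ∪ B| = 84


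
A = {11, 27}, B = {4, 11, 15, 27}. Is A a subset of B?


A ⊆ B means every element of A is in B.
All elements of A are in B.
So A ⊆ B.

Yes, A ⊆ B


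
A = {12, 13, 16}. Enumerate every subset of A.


|A| = 3, so |P(A)| = 2^3 = 8
Enumerate subsets by cardinality (0 to 3):
∅, {12}, {13}, {16}, {12, 13}, {12, 16}, {13, 16}, {12, 13, 16}

P(A) has 8 subsets: ∅, {12}, {13}, {16}, {12, 13}, {12, 16}, {13, 16}, {12, 13, 16}


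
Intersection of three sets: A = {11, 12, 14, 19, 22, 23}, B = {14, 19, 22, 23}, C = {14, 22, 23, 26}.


A ∩ B = {14, 19, 22, 23}
(A ∩ B) ∩ C = {14, 22, 23}

A ∩ B ∩ C = {14, 22, 23}


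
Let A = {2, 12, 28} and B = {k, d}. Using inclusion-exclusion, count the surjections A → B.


n = |A| = 3, k = |B| = 2. Surjections via inclusion-exclusion:
S(n,k) = Σ(-1)^i × C(k,i) × (k-i)^n, i=0 to k
i=0: (-1)^0×C(2,0)×2^3 = 8
i=1: (-1)^1×C(2,1)×1^3 = -2
i=2: (-1)^2×C(2,2)×0^3 = 0
Total = 6

Number of surjections = 6


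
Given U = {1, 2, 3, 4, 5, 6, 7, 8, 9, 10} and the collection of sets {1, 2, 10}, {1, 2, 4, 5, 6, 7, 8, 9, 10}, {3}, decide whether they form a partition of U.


A partition requires: (1) non-empty parts, (2) pairwise disjoint, (3) union = U
Parts: {1, 2, 10}, {1, 2, 4, 5, 6, 7, 8, 9, 10}, {3}
Union of parts: {1, 2, 3, 4, 5, 6, 7, 8, 9, 10}
U = {1, 2, 3, 4, 5, 6, 7, 8, 9, 10}
All non-empty? True
Pairwise disjoint? False
Covers U? True

No, not a valid partition


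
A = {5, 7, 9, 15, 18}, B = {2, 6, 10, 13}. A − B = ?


A \ B = elements in A but not in B
A = {5, 7, 9, 15, 18}
B = {2, 6, 10, 13}
Remove from A any elements in B
A \ B = {5, 7, 9, 15, 18}

A \ B = {5, 7, 9, 15, 18}


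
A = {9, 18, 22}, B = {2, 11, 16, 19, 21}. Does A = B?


Two sets are equal iff they have exactly the same elements.
A = {9, 18, 22}
B = {2, 11, 16, 19, 21}
Differences: {2, 9, 11, 16, 18, 19, 21, 22}
A ≠ B

No, A ≠ B


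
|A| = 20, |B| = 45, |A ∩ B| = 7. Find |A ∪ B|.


|A ∪ B| = |A| + |B| - |A ∩ B|
= 20 + 45 - 7
= 58

|A ∪ B| = 58


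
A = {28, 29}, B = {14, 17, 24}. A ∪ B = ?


A ∪ B = all elements in A or B (or both)
A = {28, 29}
B = {14, 17, 24}
A ∪ B = {14, 17, 24, 28, 29}

A ∪ B = {14, 17, 24, 28, 29}


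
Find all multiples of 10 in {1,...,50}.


Checking each candidate:
Condition: multiples of 10 in {1,...,50}
Result = {10, 20, 30, 40, 50}

{10, 20, 30, 40, 50}


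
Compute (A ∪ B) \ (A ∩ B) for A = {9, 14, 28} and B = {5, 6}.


A △ B = (A \ B) ∪ (B \ A) = elements in exactly one of A or B
A \ B = {9, 14, 28}
B \ A = {5, 6}
A △ B = {5, 6, 9, 14, 28}

A △ B = {5, 6, 9, 14, 28}


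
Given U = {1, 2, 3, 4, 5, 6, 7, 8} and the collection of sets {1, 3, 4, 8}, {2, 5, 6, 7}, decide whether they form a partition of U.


A partition requires: (1) non-empty parts, (2) pairwise disjoint, (3) union = U
Parts: {1, 3, 4, 8}, {2, 5, 6, 7}
Union of parts: {1, 2, 3, 4, 5, 6, 7, 8}
U = {1, 2, 3, 4, 5, 6, 7, 8}
All non-empty? True
Pairwise disjoint? True
Covers U? True

Yes, valid partition


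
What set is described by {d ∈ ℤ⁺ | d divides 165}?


Checking each candidate:
Condition: positive divisors of 165
Result = {1, 3, 5, 11, 15, 33, 55, 165}

{1, 3, 5, 11, 15, 33, 55, 165}


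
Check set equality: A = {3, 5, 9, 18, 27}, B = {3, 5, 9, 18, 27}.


Two sets are equal iff they have exactly the same elements.
A = {3, 5, 9, 18, 27}
B = {3, 5, 9, 18, 27}
Same elements → A = B

Yes, A = B


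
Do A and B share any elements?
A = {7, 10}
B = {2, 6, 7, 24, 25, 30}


Disjoint means A ∩ B = ∅.
A ∩ B = {7}
A ∩ B ≠ ∅, so A and B are NOT disjoint.

Yes — A and B share the element(s) of A ∩ B = {7}, so they are not disjoint


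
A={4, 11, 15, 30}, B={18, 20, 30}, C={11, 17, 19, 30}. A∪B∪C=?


A ∪ B = {4, 11, 15, 18, 20, 30}
(A ∪ B) ∪ C = {4, 11, 15, 17, 18, 19, 20, 30}

A ∪ B ∪ C = {4, 11, 15, 17, 18, 19, 20, 30}


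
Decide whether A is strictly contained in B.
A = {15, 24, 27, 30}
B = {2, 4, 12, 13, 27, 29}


A ⊂ B requires: A ⊆ B AND A ≠ B.
A ⊆ B? No
A ⊄ B, so A is not a proper subset.

No, A is not a proper subset of B


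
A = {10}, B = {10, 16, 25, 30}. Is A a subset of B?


A ⊆ B means every element of A is in B.
All elements of A are in B.
So A ⊆ B.

Yes, A ⊆ B


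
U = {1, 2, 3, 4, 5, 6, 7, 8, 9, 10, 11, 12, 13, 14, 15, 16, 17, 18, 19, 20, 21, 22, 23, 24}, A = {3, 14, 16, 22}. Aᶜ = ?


Aᶜ = U \ A = elements in U but not in A
U = {1, 2, 3, 4, 5, 6, 7, 8, 9, 10, 11, 12, 13, 14, 15, 16, 17, 18, 19, 20, 21, 22, 23, 24}
A = {3, 14, 16, 22}
Aᶜ = {1, 2, 4, 5, 6, 7, 8, 9, 10, 11, 12, 13, 15, 17, 18, 19, 20, 21, 23, 24}

Aᶜ = {1, 2, 4, 5, 6, 7, 8, 9, 10, 11, 12, 13, 15, 17, 18, 19, 20, 21, 23, 24}


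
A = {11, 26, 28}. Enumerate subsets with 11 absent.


A subset of A that omits 11 is a subset of A \ {11}, so there are 2^(n-1) = 2^2 = 4 of them.
Subsets excluding 11: ∅, {26}, {28}, {26, 28}

Subsets excluding 11 (4 total): ∅, {26}, {28}, {26, 28}


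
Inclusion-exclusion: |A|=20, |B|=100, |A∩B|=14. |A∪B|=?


|A ∪ B| = |A| + |B| - |A ∩ B|
= 20 + 100 - 14
= 106

|A ∪ B| = 106


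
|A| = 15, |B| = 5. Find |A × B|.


|A × B| = |A| × |B|
= 15 × 5
= 75

|A × B| = 75


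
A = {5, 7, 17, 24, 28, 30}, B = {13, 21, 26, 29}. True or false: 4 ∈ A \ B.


A = {5, 7, 17, 24, 28, 30}, B = {13, 21, 26, 29}
A \ B = elements in A but not in B
A \ B = {5, 7, 17, 24, 28, 30}
Checking if 4 ∈ A \ B
4 is not in A \ B → False

4 ∉ A \ B


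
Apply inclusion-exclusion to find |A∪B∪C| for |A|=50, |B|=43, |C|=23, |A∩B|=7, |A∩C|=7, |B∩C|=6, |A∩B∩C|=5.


|A∪B∪C| = |A|+|B|+|C| - |A∩B|-|A∩C|-|B∩C| + |A∩B∩C|
= 50+43+23 - 7-7-6 + 5
= 116 - 20 + 5
= 101

|A ∪ B ∪ C| = 101


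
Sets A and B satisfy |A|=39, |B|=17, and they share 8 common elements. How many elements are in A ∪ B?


|A ∪ B| = |A| + |B| - |A ∩ B|
= 39 + 17 - 8
= 48

|A ∪ B| = 48


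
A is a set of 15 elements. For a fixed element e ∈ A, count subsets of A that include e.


Subsets of A containing e correspond to subsets of A \ {e}, which has 14 elements.
Count = 2^(n-1) = 2^14
= 16384

Number of subsets containing e = 16384


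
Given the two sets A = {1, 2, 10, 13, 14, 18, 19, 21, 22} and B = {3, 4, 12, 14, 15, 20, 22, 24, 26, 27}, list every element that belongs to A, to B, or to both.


A ∪ B = all elements in A or B (or both)
A = {1, 2, 10, 13, 14, 18, 19, 21, 22}
B = {3, 4, 12, 14, 15, 20, 22, 24, 26, 27}
A ∪ B = {1, 2, 3, 4, 10, 12, 13, 14, 15, 18, 19, 20, 21, 22, 24, 26, 27}

A ∪ B = {1, 2, 3, 4, 10, 12, 13, 14, 15, 18, 19, 20, 21, 22, 24, 26, 27}


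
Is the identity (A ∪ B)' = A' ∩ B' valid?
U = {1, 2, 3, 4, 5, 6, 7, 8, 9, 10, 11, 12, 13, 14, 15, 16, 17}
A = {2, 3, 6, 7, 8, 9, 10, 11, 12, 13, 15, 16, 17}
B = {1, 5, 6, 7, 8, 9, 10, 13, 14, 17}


LHS: A ∪ B = {1, 2, 3, 5, 6, 7, 8, 9, 10, 11, 12, 13, 14, 15, 16, 17}
(A ∪ B)' = U \ (A ∪ B) = {4}
A' = {1, 4, 5, 14}, B' = {2, 3, 4, 11, 12, 15, 16}
Claimed RHS: A' ∩ B' = {4}
Identity is VALID: LHS = RHS = {4} ✓

Identity is valid. (A ∪ B)' = A' ∩ B' = {4}


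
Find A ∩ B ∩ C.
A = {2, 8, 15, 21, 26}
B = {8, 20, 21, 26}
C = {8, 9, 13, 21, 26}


A ∩ B = {8, 21, 26}
(A ∩ B) ∩ C = {8, 21, 26}

A ∩ B ∩ C = {8, 21, 26}


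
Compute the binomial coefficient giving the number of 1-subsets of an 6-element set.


C(n,k) = n! / (k!(n-k)!)
C(6,1) = 6! / (1!5!)
= 6

C(6,1) = 6


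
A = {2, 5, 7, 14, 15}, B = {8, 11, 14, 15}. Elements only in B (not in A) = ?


A = {2, 5, 7, 14, 15}
B = {8, 11, 14, 15}
Region: only in B (not in A)
Elements: {8, 11}

Elements only in B (not in A): {8, 11}


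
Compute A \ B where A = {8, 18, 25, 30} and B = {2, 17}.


A \ B = elements in A but not in B
A = {8, 18, 25, 30}
B = {2, 17}
Remove from A any elements in B
A \ B = {8, 18, 25, 30}

A \ B = {8, 18, 25, 30}


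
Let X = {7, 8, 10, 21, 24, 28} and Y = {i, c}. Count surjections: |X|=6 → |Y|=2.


n = |X| = 6, k = |Y| = 2. Surjections via inclusion-exclusion:
S(n,k) = Σ(-1)^i × C(k,i) × (k-i)^n, i=0 to k
i=0: (-1)^0×C(2,0)×2^6 = 64
i=1: (-1)^1×C(2,1)×1^6 = -2
i=2: (-1)^2×C(2,2)×0^6 = 0
Total = 62

Number of surjections = 62


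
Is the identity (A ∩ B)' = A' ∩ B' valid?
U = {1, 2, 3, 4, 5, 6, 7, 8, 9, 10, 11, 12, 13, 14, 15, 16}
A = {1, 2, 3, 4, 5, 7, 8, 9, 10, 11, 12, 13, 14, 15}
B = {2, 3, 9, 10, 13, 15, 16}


LHS: A ∩ B = {2, 3, 9, 10, 13, 15}
(A ∩ B)' = U \ (A ∩ B) = {1, 4, 5, 6, 7, 8, 11, 12, 14, 16}
A' = {6, 16}, B' = {1, 4, 5, 6, 7, 8, 11, 12, 14}
Claimed RHS: A' ∩ B' = {6}
Identity is INVALID: LHS = {1, 4, 5, 6, 7, 8, 11, 12, 14, 16} but the RHS claimed here equals {6}. The correct form is (A ∩ B)' = A' ∪ B'.

Identity is invalid: (A ∩ B)' = {1, 4, 5, 6, 7, 8, 11, 12, 14, 16} but A' ∩ B' = {6}. The correct De Morgan law is (A ∩ B)' = A' ∪ B'.


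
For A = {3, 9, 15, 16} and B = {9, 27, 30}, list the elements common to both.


A ∩ B = elements in both A and B
A = {3, 9, 15, 16}
B = {9, 27, 30}
A ∩ B = {9}

A ∩ B = {9}


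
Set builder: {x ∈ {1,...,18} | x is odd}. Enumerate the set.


Checking each candidate:
Condition: odd numbers in {1,...,18}
Result = {1, 3, 5, 7, 9, 11, 13, 15, 17}

{1, 3, 5, 7, 9, 11, 13, 15, 17}


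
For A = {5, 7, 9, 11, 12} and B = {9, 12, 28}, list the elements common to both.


A ∩ B = elements in both A and B
A = {5, 7, 9, 11, 12}
B = {9, 12, 28}
A ∩ B = {9, 12}

A ∩ B = {9, 12}


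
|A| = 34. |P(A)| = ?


Number of subsets = 2^n
= 2^34
= 17179869184

|P(A)| = 17179869184


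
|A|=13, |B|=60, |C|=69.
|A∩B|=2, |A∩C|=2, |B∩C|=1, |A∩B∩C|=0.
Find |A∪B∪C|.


|A∪B∪C| = |A|+|B|+|C| - |A∩B|-|A∩C|-|B∩C| + |A∩B∩C|
= 13+60+69 - 2-2-1 + 0
= 142 - 5 + 0
= 137

|A ∪ B ∪ C| = 137


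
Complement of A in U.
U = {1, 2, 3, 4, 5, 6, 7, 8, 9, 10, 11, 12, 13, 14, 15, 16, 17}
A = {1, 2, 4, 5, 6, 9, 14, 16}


Aᶜ = U \ A = elements in U but not in A
U = {1, 2, 3, 4, 5, 6, 7, 8, 9, 10, 11, 12, 13, 14, 15, 16, 17}
A = {1, 2, 4, 5, 6, 9, 14, 16}
Aᶜ = {3, 7, 8, 10, 11, 12, 13, 15, 17}

Aᶜ = {3, 7, 8, 10, 11, 12, 13, 15, 17}


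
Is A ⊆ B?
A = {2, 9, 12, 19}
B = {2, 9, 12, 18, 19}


A ⊆ B means every element of A is in B.
All elements of A are in B.
So A ⊆ B.

Yes, A ⊆ B


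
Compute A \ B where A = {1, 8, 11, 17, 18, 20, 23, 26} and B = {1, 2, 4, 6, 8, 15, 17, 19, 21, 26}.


A \ B = elements in A but not in B
A = {1, 8, 11, 17, 18, 20, 23, 26}
B = {1, 2, 4, 6, 8, 15, 17, 19, 21, 26}
Remove from A any elements in B
A \ B = {11, 18, 20, 23}

A \ B = {11, 18, 20, 23}


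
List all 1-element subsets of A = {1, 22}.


|A| = 2, so A has C(2,1) = 2 subsets of size 1.
Enumerate by choosing 1 elements from A at a time:
{1}, {22}

1-element subsets (2 total): {1}, {22}


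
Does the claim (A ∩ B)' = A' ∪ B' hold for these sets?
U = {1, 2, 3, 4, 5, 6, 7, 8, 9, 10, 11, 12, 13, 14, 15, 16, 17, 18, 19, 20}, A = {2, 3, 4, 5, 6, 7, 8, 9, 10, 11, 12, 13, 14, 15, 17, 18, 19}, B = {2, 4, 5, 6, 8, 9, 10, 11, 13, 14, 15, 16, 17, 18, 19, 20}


LHS: A ∩ B = {2, 4, 5, 6, 8, 9, 10, 11, 13, 14, 15, 17, 18, 19}
(A ∩ B)' = U \ (A ∩ B) = {1, 3, 7, 12, 16, 20}
A' = {1, 16, 20}, B' = {1, 3, 7, 12}
Claimed RHS: A' ∪ B' = {1, 3, 7, 12, 16, 20}
Identity is VALID: LHS = RHS = {1, 3, 7, 12, 16, 20} ✓

Identity is valid. (A ∩ B)' = A' ∪ B' = {1, 3, 7, 12, 16, 20}


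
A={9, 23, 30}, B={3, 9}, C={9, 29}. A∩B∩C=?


A ∩ B = {9}
(A ∩ B) ∩ C = {9}

A ∩ B ∩ C = {9}


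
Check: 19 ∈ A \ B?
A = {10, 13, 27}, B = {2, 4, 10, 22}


A = {10, 13, 27}, B = {2, 4, 10, 22}
A \ B = elements in A but not in B
A \ B = {13, 27}
Checking if 19 ∈ A \ B
19 is not in A \ B → False

19 ∉ A \ B


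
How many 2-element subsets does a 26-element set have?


C(n,k) = n! / (k!(n-k)!)
C(26,2) = 26! / (2!24!)
= 325

C(26,2) = 325


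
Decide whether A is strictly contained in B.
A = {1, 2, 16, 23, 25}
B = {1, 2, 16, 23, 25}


A ⊂ B requires: A ⊆ B AND A ≠ B.
A ⊆ B? Yes
A = B? Yes
A = B, so A is not a PROPER subset.

No, A is not a proper subset of B


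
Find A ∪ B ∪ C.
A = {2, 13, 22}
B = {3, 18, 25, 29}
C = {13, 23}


A ∪ B = {2, 3, 13, 18, 22, 25, 29}
(A ∪ B) ∪ C = {2, 3, 13, 18, 22, 23, 25, 29}

A ∪ B ∪ C = {2, 3, 13, 18, 22, 23, 25, 29}


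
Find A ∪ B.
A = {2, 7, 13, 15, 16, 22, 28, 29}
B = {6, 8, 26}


A ∪ B = all elements in A or B (or both)
A = {2, 7, 13, 15, 16, 22, 28, 29}
B = {6, 8, 26}
A ∪ B = {2, 6, 7, 8, 13, 15, 16, 22, 26, 28, 29}

A ∪ B = {2, 6, 7, 8, 13, 15, 16, 22, 26, 28, 29}


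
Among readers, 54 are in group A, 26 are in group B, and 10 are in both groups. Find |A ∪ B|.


|A ∪ B| = |A| + |B| - |A ∩ B|
= 54 + 26 - 10
= 70

|A ∪ B| = 70


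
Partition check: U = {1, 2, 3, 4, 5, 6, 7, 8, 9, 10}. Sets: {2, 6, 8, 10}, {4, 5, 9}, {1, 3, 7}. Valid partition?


A partition requires: (1) non-empty parts, (2) pairwise disjoint, (3) union = U
Parts: {2, 6, 8, 10}, {4, 5, 9}, {1, 3, 7}
Union of parts: {1, 2, 3, 4, 5, 6, 7, 8, 9, 10}
U = {1, 2, 3, 4, 5, 6, 7, 8, 9, 10}
All non-empty? True
Pairwise disjoint? True
Covers U? True

Yes, valid partition


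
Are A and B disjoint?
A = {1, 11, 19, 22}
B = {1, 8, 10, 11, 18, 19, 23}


Disjoint means A ∩ B = ∅.
A ∩ B = {1, 11, 19}
A ∩ B ≠ ∅, so A and B are NOT disjoint.

No, A and B are not disjoint (A ∩ B = {1, 11, 19})


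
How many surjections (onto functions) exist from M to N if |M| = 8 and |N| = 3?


n = |M| = 8, k = |N| = 3. Surjections via inclusion-exclusion:
S(n,k) = Σ(-1)^i × C(k,i) × (k-i)^n, i=0 to k
i=0: (-1)^0×C(3,0)×3^8 = 6561
i=1: (-1)^1×C(3,1)×2^8 = -768
i=2: (-1)^2×C(3,2)×1^8 = 3
i=3: (-1)^3×C(3,3)×0^8 = 0
Total = 5796

Number of surjections = 5796


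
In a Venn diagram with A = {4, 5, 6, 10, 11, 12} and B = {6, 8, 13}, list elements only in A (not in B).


A = {4, 5, 6, 10, 11, 12}
B = {6, 8, 13}
Region: only in A (not in B)
Elements: {4, 5, 10, 11, 12}

Elements only in A (not in B): {4, 5, 10, 11, 12}


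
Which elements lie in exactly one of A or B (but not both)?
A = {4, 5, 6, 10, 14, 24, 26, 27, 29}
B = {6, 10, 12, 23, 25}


A △ B = (A \ B) ∪ (B \ A) = elements in exactly one of A or B
A \ B = {4, 5, 14, 24, 26, 27, 29}
B \ A = {12, 23, 25}
A △ B = {4, 5, 12, 14, 23, 24, 25, 26, 27, 29}

A △ B = {4, 5, 12, 14, 23, 24, 25, 26, 27, 29}


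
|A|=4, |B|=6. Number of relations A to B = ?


A relation from A to B is any subset of A × B.
|A × B| = 4 × 6 = 24
# relations = 2^|A × B| = 2^24 = 16777216

Number of relations = 16777216


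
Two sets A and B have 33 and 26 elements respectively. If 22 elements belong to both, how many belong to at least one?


|A ∪ B| = |A| + |B| - |A ∩ B|
= 33 + 26 - 22
= 37

|A ∪ B| = 37


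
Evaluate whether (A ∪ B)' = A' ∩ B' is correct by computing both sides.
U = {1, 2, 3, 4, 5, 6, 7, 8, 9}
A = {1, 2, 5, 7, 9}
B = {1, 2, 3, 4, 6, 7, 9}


LHS: A ∪ B = {1, 2, 3, 4, 5, 6, 7, 9}
(A ∪ B)' = U \ (A ∪ B) = {8}
A' = {3, 4, 6, 8}, B' = {5, 8}
Claimed RHS: A' ∩ B' = {8}
Identity is VALID: LHS = RHS = {8} ✓

Identity is valid. (A ∪ B)' = A' ∩ B' = {8}


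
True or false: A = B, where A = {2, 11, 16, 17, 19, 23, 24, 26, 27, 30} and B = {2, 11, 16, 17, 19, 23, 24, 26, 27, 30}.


Two sets are equal iff they have exactly the same elements.
A = {2, 11, 16, 17, 19, 23, 24, 26, 27, 30}
B = {2, 11, 16, 17, 19, 23, 24, 26, 27, 30}
Same elements → A = B

Yes, A = B


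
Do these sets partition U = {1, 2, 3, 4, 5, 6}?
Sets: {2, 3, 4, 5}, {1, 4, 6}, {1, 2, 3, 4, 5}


A partition requires: (1) non-empty parts, (2) pairwise disjoint, (3) union = U
Parts: {2, 3, 4, 5}, {1, 4, 6}, {1, 2, 3, 4, 5}
Union of parts: {1, 2, 3, 4, 5, 6}
U = {1, 2, 3, 4, 5, 6}
All non-empty? True
Pairwise disjoint? False
Covers U? True

No, not a valid partition
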